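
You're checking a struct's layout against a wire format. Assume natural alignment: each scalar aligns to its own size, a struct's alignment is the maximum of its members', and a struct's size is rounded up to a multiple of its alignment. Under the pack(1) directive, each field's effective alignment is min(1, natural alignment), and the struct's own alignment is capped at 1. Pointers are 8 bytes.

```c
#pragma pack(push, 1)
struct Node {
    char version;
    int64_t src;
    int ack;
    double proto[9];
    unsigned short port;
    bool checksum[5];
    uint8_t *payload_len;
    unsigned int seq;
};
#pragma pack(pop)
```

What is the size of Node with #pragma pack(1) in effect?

@0: version [1B, align 1] → 1
@1: src [8B, align 1] → 9
@9: ack [4B, align 1] → 13
@13: proto [72B, align 1] → 85
@85: port [2B, align 1] → 87
@87: checksum [5B, align 1] → 92
@92: payload_len [8B, align 1] → 100
@100: seq [4B, align 1] → 104
size 104, align 1

104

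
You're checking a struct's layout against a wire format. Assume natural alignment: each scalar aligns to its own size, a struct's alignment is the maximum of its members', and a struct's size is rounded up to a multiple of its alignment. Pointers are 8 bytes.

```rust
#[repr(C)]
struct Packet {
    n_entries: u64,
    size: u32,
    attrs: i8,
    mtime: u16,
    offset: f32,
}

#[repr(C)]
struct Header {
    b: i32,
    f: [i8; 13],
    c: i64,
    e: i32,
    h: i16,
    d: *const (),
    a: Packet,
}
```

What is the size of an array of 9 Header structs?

Packet: n_entries at 0 (size 8, align 8) → ends 8; size at 8 (size 4, align 4) → ends 12; attrs at 12 (size 1, align 1) → ends 13; pad 1 to align 2 for mtime; mtime at 14 (size 2, align 2) → ends 16; offset at 16 (size 4, align 4) → ends 20; tail pad 4 to reach multiple of 8; total 24 bytes, alignment 8
b at 0 (size 4, align 4) → ends 4
f at 4 (size 13, align 1) → ends 17
pad 7 to align 8 for c
c at 24 (size 8, align 8) → ends 32
e at 32 (size 4, align 4) → ends 36
h at 36 (size 2, align 2) → ends 38
pad 2 to align 8 for d
d at 40 (size 8, align 8) → ends 48
a at 48 (size 24, align 8) → ends 72
total 72 bytes, alignment 8
array of 9: 9 × 72 = 648

648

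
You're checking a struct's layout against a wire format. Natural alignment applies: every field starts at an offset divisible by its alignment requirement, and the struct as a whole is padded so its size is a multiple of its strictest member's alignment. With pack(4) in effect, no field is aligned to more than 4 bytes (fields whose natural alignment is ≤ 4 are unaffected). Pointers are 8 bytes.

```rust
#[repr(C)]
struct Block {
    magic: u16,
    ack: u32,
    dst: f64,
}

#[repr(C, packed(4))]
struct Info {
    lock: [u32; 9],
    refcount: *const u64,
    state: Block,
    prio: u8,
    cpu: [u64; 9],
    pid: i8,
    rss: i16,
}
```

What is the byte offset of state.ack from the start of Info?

48

Block: @0: magic [2B, align 2] → 2; +2 pad (align 4); @4: ack [4B, align 4] → 8; @8: dst [8B, align 8] → 16; size 16, align 8
@0: lock [36B, align 4] → 36
@36: refcount [8B, align 4] → 44
@44: state [16B, align 4] → 60
within Block: ack at 4
44 + 4 = 48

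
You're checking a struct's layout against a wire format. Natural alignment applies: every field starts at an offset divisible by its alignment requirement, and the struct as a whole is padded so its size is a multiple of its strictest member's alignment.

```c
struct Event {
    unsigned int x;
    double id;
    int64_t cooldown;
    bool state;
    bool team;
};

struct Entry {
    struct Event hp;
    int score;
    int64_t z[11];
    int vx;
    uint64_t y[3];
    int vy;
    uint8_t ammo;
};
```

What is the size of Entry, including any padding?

Event: 0..4  x  (4B, 4-aligned); 4..8  -- padding (4B); 8..16  id  (8B, 8-aligned); 16..24  cooldown  (8B, 8-aligned); 24..25  state  (1B, 1-aligned); 25..26  team  (1B, 1-aligned); 26..32  -- tail padding (6B); sizeof = 32, alignof = 8
0..32  hp  (32B, 8-aligned)
32..36  score  (4B, 4-aligned)
36..40  -- padding (4B)
40..128  z  (88B, 8-aligned)
128..132  vx  (4B, 4-aligned)
132..136  -- padding (4B)
136..160  y  (24B, 8-aligned)
160..164  vy  (4B, 4-aligned)
164..165  ammo  (1B, 1-aligned)
165..168  -- tail padding (3B)
sizeof = 168, alignof = 8

168 bytes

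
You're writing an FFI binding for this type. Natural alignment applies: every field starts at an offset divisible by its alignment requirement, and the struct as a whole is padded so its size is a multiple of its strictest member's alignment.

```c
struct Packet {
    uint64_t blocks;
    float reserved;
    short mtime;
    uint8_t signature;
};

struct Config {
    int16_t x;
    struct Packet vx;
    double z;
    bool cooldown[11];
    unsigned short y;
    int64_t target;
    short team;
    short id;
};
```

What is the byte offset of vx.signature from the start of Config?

22

Packet: 0..8  blocks  (8B, 8-aligned); 8..12  reserved  (4B, 4-aligned); 12..14  mtime  (2B, 2-aligned); 14..15  signature  (1B, 1-aligned); 15..16  -- tail padding (1B); sizeof = 16, alignof = 8
0..2  x  (2B, 2-aligned)
2..8  -- padding (6B)
8..24  vx  (16B, 8-aligned)
within Packet: signature at 14
8 + 14 = 22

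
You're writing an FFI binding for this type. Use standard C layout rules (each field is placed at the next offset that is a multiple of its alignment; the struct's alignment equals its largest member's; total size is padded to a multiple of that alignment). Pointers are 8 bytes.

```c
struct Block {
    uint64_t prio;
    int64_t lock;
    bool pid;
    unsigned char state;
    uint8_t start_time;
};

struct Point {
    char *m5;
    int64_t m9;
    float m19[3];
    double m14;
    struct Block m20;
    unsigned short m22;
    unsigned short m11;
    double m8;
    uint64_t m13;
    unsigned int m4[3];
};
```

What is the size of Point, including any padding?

104 bytes

Block: 0..8  prio  (8B, 8-aligned); 8..16  lock  (8B, 8-aligned); 16..17  pid  (1B, 1-aligned); 17..18  state  (1B, 1-aligned); 18..19  start_time  (1B, 1-aligned); 19..24  -- tail padding (5B); sizeof = 24, alignof = 8
0..8  m5  (8B, 8-aligned)
8..16  m9  (8B, 8-aligned)
16..28  m19  (12B, 4-aligned)
28..32  -- padding (4B)
32..40  m14  (8B, 8-aligned)
40..64  m20  (24B, 8-aligned)
64..66  m22  (2B, 2-aligned)
66..68  m11  (2B, 2-aligned)
68..72  -- padding (4B)
72..80  m8  (8B, 8-aligned)
80..88  m13  (8B, 8-aligned)
88..100  m4  (12B, 4-aligned)
100..104  -- tail padding (4B)
sizeof = 104, alignof = 8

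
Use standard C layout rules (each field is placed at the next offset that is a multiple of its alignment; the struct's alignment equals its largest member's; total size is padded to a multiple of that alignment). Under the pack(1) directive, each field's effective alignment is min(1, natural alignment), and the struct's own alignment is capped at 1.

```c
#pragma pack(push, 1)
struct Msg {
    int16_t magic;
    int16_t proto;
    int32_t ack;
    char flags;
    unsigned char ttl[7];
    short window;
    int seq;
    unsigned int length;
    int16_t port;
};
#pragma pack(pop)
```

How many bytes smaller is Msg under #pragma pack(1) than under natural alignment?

natural layout:
  0..2  magic  (2B, 2-aligned)
  2..4  proto  (2B, 2-aligned)
  4..8  ack  (4B, 4-aligned)
  8..9  flags  (1B, 1-aligned)
  9..16  ttl  (7B, 1-aligned)
  16..18  window  (2B, 2-aligned)
  18..20  -- padding (2B)
  20..24  seq  (4B, 4-aligned)
  24..28  length  (4B, 4-aligned)
  28..30  port  (2B, 2-aligned)
  30..32  -- tail padding (2B)
  sizeof = 32, alignof = 4
packed(1) layout:
  0..2  magic  (2B, 1-aligned)
  2..4  proto  (2B, 1-aligned)
  4..8  ack  (4B, 1-aligned)
  8..9  flags  (1B, 1-aligned)
  9..16  ttl  (7B, 1-aligned)
  16..18  window  (2B, 1-aligned)
  18..22  seq  (4B, 1-aligned)
  22..26  length  (4B, 1-aligned)
  26..28  port  (2B, 1-aligned)
  sizeof = 28, alignof = 1
32 − 28 = 4

4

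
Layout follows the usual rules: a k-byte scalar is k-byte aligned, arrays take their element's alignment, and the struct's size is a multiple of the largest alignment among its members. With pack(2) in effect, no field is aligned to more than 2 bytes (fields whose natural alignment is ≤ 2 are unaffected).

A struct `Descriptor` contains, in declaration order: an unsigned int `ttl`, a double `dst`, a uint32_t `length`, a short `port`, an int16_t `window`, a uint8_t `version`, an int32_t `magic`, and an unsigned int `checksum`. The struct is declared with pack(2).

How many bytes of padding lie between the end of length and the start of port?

0

ttl at 0 (size 4, align 2) → ends 4
dst at 4 (size 8, align 2) → ends 12
length at 12 (size 4, align 2) → ends 16
port at 16 (size 2, align 2) → ends 18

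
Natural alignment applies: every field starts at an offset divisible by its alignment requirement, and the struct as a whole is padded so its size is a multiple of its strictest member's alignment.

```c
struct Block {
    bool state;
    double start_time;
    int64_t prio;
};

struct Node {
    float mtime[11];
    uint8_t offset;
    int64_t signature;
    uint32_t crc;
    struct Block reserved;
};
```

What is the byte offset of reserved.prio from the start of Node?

80

Block: @0: state [1B, align 1] → 1; +7 pad (align 8); @8: start_time [8B, align 8] → 16; @16: prio [8B, align 8] → 24; size 24, align 8
@0: mtime [44B, align 4] → 44
@44: offset [1B, align 1] → 45
+3 pad (align 8)
@48: signature [8B, align 8] → 56
@56: crc [4B, align 4] → 60
+4 pad (align 8)
@64: reserved [24B, align 8] → 88
within Block: prio at 16
64 + 16 = 80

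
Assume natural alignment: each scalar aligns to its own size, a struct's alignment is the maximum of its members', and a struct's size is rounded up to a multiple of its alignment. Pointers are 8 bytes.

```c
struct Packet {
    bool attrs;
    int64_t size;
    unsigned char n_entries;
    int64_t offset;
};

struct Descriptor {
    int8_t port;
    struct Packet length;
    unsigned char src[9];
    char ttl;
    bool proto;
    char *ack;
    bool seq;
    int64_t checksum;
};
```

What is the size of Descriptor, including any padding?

80 bytes

Packet: 0..1  attrs  (1B, 1-aligned); 1..8  -- padding (7B); 8..16  size  (8B, 8-aligned); 16..17  n_entries  (1B, 1-aligned); 17..24  -- padding (7B); 24..32  offset  (8B, 8-aligned); sizeof = 32, alignof = 8
0..1  port  (1B, 1-aligned)
1..8  -- padding (7B)
8..40  length  (32B, 8-aligned)
40..49  src  (9B, 1-aligned)
49..50  ttl  (1B, 1-aligned)
50..51  proto  (1B, 1-aligned)
51..56  -- padding (5B)
56..64  ack  (8B, 8-aligned)
64..65  seq  (1B, 1-aligned)
65..72  -- padding (7B)
72..80  checksum  (8B, 8-aligned)
sizeof = 80, alignof = 8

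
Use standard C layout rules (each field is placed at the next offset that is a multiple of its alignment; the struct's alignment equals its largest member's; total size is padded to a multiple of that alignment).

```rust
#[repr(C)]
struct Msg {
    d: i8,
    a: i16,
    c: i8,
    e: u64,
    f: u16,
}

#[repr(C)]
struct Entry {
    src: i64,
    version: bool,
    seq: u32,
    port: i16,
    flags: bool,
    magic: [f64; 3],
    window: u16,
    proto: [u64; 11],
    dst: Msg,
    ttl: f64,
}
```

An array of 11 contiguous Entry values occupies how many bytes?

1936

Msg: 0..1  d  (1B, 1-aligned); 1..2  -- padding (1B); 2..4  a  (2B, 2-aligned); 4..5  c  (1B, 1-aligned); 5..8  -- padding (3B); 8..16  e  (8B, 8-aligned); 16..18  f  (2B, 2-aligned); 18..24  -- tail padding (6B); sizeof = 24, alignof = 8
0..8  src  (8B, 8-aligned)
8..9  version  (1B, 1-aligned)
9..12  -- padding (3B)
12..16  seq  (4B, 4-aligned)
16..18  port  (2B, 2-aligned)
18..19  flags  (1B, 1-aligned)
19..24  -- padding (5B)
24..48  magic  (24B, 8-aligned)
48..50  window  (2B, 2-aligned)
50..56  -- padding (6B)
56..144  proto  (88B, 8-aligned)
144..168  dst  (24B, 8-aligned)
168..176  ttl  (8B, 8-aligned)
sizeof = 176, alignof = 8
array of 11: 11 × 176 = 1936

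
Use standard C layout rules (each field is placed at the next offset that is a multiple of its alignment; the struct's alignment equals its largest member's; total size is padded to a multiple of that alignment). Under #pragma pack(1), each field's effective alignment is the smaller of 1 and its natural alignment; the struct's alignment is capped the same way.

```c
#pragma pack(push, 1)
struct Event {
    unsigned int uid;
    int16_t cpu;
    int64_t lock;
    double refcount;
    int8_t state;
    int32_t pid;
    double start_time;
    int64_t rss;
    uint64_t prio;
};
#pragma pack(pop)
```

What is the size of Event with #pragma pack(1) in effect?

51

@0: uid [4B, align 1] → 4
@4: cpu [2B, align 1] → 6
@6: lock [8B, align 1] → 14
@14: refcount [8B, align 1] → 22
@22: state [1B, align 1] → 23
@23: pid [4B, align 1] → 27
@27: start_time [8B, align 1] → 35
@35: rss [8B, align 1] → 43
@43: prio [8B, align 1] → 51
size 51, align 1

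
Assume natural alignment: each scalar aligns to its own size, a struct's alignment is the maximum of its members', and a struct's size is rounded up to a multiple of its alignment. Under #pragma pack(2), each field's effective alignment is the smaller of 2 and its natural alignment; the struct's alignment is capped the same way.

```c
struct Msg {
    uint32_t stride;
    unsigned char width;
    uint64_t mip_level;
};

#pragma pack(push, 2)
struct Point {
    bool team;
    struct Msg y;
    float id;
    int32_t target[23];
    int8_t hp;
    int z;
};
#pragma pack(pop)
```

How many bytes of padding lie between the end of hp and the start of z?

1

Msg: 0..4  stride  (4B, 4-aligned); 4..5  width  (1B, 1-aligned); 5..8  -- padding (3B); 8..16  mip_level  (8B, 8-aligned); sizeof = 16, alignof = 8
0..1  team  (1B, 1-aligned)
1..2  -- padding (1B)
2..18  y  (16B, 2-aligned)
18..22  id  (4B, 2-aligned)
22..114  target  (92B, 2-aligned)
114..115  hp  (1B, 1-aligned)
115..116  -- padding (1B)
116..120  z  (4B, 2-aligned)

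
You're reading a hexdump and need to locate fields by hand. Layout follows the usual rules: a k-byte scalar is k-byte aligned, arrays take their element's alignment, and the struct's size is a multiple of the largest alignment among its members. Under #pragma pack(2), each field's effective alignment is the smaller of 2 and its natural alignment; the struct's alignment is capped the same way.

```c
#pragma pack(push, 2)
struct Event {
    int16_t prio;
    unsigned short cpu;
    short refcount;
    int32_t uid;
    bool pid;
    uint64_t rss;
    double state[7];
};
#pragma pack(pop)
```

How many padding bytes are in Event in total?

@0: prio [2B, align 2] → 2
@2: cpu [2B, align 2] → 4
@4: refcount [2B, align 2] → 6
@6: uid [4B, align 2] → 10
@10: pid [1B, align 1] → 11
+1 pad (align 2)
@12: rss [8B, align 2] → 20
@20: state [56B, align 2] → 76
size 76, align 2
data bytes 75, size 76 → padding 1

1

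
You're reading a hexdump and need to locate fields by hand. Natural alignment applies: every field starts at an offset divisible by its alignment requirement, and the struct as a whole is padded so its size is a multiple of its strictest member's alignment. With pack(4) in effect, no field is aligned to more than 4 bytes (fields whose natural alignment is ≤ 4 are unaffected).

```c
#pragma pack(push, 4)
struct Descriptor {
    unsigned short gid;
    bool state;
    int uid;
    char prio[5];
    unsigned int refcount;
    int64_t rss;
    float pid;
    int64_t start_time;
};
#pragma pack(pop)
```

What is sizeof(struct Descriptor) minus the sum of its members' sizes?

4

0..2  gid  (2B, 2-aligned)
2..3  state  (1B, 1-aligned)
3..4  -- padding (1B)
4..8  uid  (4B, 4-aligned)
8..13  prio  (5B, 1-aligned)
13..16  -- padding (3B)
16..20  refcount  (4B, 4-aligned)
20..28  rss  (8B, 4-aligned)
28..32  pid  (4B, 4-aligned)
32..40  start_time  (8B, 4-aligned)
sizeof = 40, alignof = 4
data bytes 36, size 40 → padding 4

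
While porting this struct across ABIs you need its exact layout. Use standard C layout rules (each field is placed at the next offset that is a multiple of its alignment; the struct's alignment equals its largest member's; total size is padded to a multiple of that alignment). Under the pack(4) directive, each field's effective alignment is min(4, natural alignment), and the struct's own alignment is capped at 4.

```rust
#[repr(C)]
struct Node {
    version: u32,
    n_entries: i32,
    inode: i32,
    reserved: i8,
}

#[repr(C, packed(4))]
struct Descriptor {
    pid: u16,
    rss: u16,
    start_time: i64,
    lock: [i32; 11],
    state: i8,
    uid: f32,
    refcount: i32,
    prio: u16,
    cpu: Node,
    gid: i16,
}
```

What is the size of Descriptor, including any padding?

92

Node: @0: version [4B, align 4] → 4; @4: n_entries [4B, align 4] → 8; @8: inode [4B, align 4] → 12; @12: reserved [1B, align 1] → 13; +3 tail pad (align 4); size 16, align 4
@0: pid [2B, align 2] → 2
@2: rss [2B, align 2] → 4
@4: start_time [8B, align 4] → 12
@12: lock [44B, align 4] → 56
@56: state [1B, align 1] → 57
+3 pad (align 4)
@60: uid [4B, align 4] → 64
@64: refcount [4B, align 4] → 68
@68: prio [2B, align 2] → 70
+2 pad (align 4)
@72: cpu [16B, align 4] → 88
@88: gid [2B, align 2] → 90
+2 tail pad (align 4)
size 92, align 4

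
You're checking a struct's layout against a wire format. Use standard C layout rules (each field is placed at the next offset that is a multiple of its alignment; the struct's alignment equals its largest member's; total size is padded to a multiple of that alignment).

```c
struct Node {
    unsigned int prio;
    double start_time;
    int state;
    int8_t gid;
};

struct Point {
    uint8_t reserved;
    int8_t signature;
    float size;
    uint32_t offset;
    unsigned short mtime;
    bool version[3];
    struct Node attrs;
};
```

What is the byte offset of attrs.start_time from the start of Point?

Node: @0: prio [4B, align 4] → 4; +4 pad (align 8); @8: start_time [8B, align 8] → 16; @16: state [4B, align 4] → 20; @20: gid [1B, align 1] → 21; +3 tail pad (align 8); size 24, align 8
@0: reserved [1B, align 1] → 1
@1: signature [1B, align 1] → 2
+2 pad (align 4)
@4: size [4B, align 4] → 8
@8: offset [4B, align 4] → 12
@12: mtime [2B, align 2] → 14
@14: version [3B, align 1] → 17
+7 pad (align 8)
@24: attrs [24B, align 8] → 48
within Node: start_time at 8
24 + 8 = 32

32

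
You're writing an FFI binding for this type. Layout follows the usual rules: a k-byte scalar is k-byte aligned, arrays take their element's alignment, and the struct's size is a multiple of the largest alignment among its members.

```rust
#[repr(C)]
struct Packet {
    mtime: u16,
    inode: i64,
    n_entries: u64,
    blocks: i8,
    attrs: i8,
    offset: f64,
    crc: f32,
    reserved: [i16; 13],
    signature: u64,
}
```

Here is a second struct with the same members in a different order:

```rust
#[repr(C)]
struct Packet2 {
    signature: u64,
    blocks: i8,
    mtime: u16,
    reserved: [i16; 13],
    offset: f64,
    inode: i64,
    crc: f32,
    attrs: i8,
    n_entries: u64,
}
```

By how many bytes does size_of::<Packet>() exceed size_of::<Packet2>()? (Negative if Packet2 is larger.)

@0: mtime [2B, align 2] → 2
+6 pad (align 8)
@8: inode [8B, align 8] → 16
@16: n_entries [8B, align 8] → 24
@24: blocks [1B, align 1] → 25
@25: attrs [1B, align 1] → 26
+6 pad (align 8)
@32: offset [8B, align 8] → 40
@40: crc [4B, align 4] → 44
@44: reserved [26B, align 2] → 70
+2 pad (align 8)
@72: signature [8B, align 8] → 80
size 80, align 8
— Packet2 —
@0: signature [8B, align 8] → 8
@8: blocks [1B, align 1] → 9
+1 pad (align 2)
@10: mtime [2B, align 2] → 12
@12: reserved [26B, align 2] → 38
+2 pad (align 8)
@40: offset [8B, align 8] → 48
@48: inode [8B, align 8] → 56
@56: crc [4B, align 4] → 60
@60: attrs [1B, align 1] → 61
+3 pad (align 8)
@64: n_entries [8B, align 8] → 72
size 72, align 8
80 − 72 = 8

8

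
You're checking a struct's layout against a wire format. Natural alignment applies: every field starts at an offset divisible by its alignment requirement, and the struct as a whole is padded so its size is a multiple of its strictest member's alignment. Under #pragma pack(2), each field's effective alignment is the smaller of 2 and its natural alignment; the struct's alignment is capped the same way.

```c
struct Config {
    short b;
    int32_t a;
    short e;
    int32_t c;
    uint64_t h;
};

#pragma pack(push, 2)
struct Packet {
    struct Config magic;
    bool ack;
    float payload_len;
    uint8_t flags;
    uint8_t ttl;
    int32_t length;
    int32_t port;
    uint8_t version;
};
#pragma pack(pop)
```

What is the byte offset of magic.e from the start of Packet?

Config: @0: b [2B, align 2] → 2; +2 pad (align 4); @4: a [4B, align 4] → 8; @8: e [2B, align 2] → 10; +2 pad (align 4); @12: c [4B, align 4] → 16; @16: h [8B, align 8] → 24; size 24, align 8
@0: magic [24B, align 2] → 24
within Config: e at 8
0 + 8 = 8

8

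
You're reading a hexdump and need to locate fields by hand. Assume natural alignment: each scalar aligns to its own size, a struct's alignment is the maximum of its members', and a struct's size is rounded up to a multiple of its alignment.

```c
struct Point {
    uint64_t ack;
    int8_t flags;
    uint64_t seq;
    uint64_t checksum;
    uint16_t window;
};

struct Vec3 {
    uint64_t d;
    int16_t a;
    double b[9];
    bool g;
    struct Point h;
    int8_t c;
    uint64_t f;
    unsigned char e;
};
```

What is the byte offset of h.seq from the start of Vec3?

Point: ack at 0 (size 8, align 8) → ends 8; flags at 8 (size 1, align 1) → ends 9; pad 7 to align 8 for seq; seq at 16 (size 8, align 8) → ends 24; checksum at 24 (size 8, align 8) → ends 32; window at 32 (size 2, align 2) → ends 34; tail pad 6 to reach multiple of 8; total 40 bytes, alignment 8
d at 0 (size 8, align 8) → ends 8
a at 8 (size 2, align 2) → ends 10
pad 6 to align 8 for b
b at 16 (size 72, align 8) → ends 88
g at 88 (size 1, align 1) → ends 89
pad 7 to align 8 for h
h at 96 (size 40, align 8) → ends 136
within Point: seq at 16
96 + 16 = 112

112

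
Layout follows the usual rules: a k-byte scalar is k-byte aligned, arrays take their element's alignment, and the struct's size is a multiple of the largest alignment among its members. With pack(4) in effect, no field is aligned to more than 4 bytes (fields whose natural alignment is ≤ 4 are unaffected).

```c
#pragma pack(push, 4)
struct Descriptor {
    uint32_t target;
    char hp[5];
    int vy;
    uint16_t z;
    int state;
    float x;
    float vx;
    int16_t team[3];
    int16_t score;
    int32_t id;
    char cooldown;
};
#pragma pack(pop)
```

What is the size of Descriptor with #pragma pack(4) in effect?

0..4  target  (4B, 4-aligned)
4..9  hp  (5B, 1-aligned)
9..12  -- padding (3B)
12..16  vy  (4B, 4-aligned)
16..18  z  (2B, 2-aligned)
18..20  -- padding (2B)
20..24  state  (4B, 4-aligned)
24..28  x  (4B, 4-aligned)
28..32  vx  (4B, 4-aligned)
32..38  team  (6B, 2-aligned)
38..40  score  (2B, 2-aligned)
40..44  id  (4B, 4-aligned)
44..45  cooldown  (1B, 1-aligned)
45..48  -- tail padding (3B)
sizeof = 48, alignof = 4

48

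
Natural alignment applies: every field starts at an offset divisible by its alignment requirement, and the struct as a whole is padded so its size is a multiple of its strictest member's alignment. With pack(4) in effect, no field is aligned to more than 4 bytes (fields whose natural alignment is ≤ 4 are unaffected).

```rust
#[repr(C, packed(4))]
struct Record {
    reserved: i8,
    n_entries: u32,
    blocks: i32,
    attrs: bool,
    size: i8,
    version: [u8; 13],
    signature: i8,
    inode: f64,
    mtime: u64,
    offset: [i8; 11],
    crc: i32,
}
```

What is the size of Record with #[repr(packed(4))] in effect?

60

reserved at 0 (size 1, align 1) → ends 1
pad 3 to align 4 for n_entries
n_entries at 4 (size 4, align 4) → ends 8
blocks at 8 (size 4, align 4) → ends 12
attrs at 12 (size 1, align 1) → ends 13
size at 13 (size 1, align 1) → ends 14
version at 14 (size 13, align 1) → ends 27
signature at 27 (size 1, align 1) → ends 28
inode at 28 (size 8, align 4) → ends 36
mtime at 36 (size 8, align 4) → ends 44
offset at 44 (size 11, align 1) → ends 55
pad 1 to align 4 for crc
crc at 56 (size 4, align 4) → ends 60
total 60 bytes, alignment 4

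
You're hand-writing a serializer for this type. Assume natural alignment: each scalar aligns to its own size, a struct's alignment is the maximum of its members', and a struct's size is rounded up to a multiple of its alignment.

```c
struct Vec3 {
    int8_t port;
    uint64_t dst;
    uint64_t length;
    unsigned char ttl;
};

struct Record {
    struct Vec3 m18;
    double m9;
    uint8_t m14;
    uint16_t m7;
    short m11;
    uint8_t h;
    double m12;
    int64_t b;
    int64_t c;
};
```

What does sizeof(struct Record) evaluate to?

72 bytes

Vec3: port at 0 (size 1, align 1) → ends 1; pad 7 to align 8 for dst; dst at 8 (size 8, align 8) → ends 16; length at 16 (size 8, align 8) → ends 24; ttl at 24 (size 1, align 1) → ends 25; tail pad 7 to reach multiple of 8; total 32 bytes, alignment 8
m18 at 0 (size 32, align 8) → ends 32
m9 at 32 (size 8, align 8) → ends 40
m14 at 40 (size 1, align 1) → ends 41
pad 1 to align 2 for m7
m7 at 42 (size 2, align 2) → ends 44
m11 at 44 (size 2, align 2) → ends 46
h at 46 (size 1, align 1) → ends 47
pad 1 to align 8 for m12
m12 at 48 (size 8, align 8) → ends 56
b at 56 (size 8, align 8) → ends 64
c at 64 (size 8, align 8) → ends 72
total 72 bytes, alignment 8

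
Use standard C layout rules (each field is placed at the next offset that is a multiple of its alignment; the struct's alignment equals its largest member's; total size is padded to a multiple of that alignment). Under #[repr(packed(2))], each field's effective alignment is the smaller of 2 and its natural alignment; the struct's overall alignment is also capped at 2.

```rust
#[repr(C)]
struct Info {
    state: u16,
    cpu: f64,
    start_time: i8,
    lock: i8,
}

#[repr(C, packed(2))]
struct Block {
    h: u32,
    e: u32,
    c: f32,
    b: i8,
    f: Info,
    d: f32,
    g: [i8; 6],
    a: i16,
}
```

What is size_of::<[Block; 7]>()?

Info: 0..2  state  (2B, 2-aligned); 2..8  -- padding (6B); 8..16  cpu  (8B, 8-aligned); 16..17  start_time  (1B, 1-aligned); 17..18  lock  (1B, 1-aligned); 18..24  -- tail padding (6B); sizeof = 24, alignof = 8
0..4  h  (4B, 2-aligned)
4..8  e  (4B, 2-aligned)
8..12  c  (4B, 2-aligned)
12..13  b  (1B, 1-aligned)
13..14  -- padding (1B)
14..38  f  (24B, 2-aligned)
38..42  d  (4B, 2-aligned)
42..48  g  (6B, 1-aligned)
48..50  a  (2B, 2-aligned)
sizeof = 50, alignof = 2
array of 7: 7 × 50 = 350

350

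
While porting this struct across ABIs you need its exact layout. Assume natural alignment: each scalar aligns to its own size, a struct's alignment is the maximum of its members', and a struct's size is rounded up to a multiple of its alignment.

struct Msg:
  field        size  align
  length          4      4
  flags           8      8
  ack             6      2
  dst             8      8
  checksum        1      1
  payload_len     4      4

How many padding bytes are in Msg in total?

9

length at 0 (size 4, align 4) → ends 4
pad 4 to align 8 for flags
flags at 8 (size 8, align 8) → ends 16
ack at 16 (size 6, align 2) → ends 22
pad 2 to align 8 for dst
dst at 24 (size 8, align 8) → ends 32
checksum at 32 (size 1, align 1) → ends 33
pad 3 to align 4 for payload_len
payload_len at 36 (size 4, align 4) → ends 40
total 40 bytes, alignment 8
data bytes 31, size 40 → padding 9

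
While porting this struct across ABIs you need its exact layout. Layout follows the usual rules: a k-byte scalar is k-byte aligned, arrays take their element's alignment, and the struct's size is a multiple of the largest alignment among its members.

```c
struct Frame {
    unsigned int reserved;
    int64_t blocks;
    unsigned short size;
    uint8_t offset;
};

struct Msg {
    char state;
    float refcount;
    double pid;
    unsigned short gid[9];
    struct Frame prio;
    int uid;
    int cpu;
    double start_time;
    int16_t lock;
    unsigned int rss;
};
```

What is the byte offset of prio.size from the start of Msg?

56

Frame: reserved at 0 (size 4, align 4) → ends 4; pad 4 to align 8 for blocks; blocks at 8 (size 8, align 8) → ends 16; size at 16 (size 2, align 2) → ends 18; offset at 18 (size 1, align 1) → ends 19; tail pad 5 to reach multiple of 8; total 24 bytes, alignment 8
state at 0 (size 1, align 1) → ends 1
pad 3 to align 4 for refcount
refcount at 4 (size 4, align 4) → ends 8
pid at 8 (size 8, align 8) → ends 16
gid at 16 (size 18, align 2) → ends 34
pad 6 to align 8 for prio
prio at 40 (size 24, align 8) → ends 64
within Frame: size at 16
40 + 16 = 56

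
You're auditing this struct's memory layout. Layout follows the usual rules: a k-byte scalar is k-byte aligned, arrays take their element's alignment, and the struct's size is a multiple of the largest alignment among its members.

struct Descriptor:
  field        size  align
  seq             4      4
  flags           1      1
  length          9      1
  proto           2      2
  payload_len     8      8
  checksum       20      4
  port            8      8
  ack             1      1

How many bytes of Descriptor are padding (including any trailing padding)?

11

@0: seq [4B, align 4] → 4
@4: flags [1B, align 1] → 5
@5: length [9B, align 1] → 14
@14: proto [2B, align 2] → 16
@16: payload_len [8B, align 8] → 24
@24: checksum [20B, align 4] → 44
+4 pad (align 8)
@48: port [8B, align 8] → 56
@56: ack [1B, align 1] → 57
+7 tail pad (align 8)
size 64, align 8
data bytes 53, size 64 → padding 11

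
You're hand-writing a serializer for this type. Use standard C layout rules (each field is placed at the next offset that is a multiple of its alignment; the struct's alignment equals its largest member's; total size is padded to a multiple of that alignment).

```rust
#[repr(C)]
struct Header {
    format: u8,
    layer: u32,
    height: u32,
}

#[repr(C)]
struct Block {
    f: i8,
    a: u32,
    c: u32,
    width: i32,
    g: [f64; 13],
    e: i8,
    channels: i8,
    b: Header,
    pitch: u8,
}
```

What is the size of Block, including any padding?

144 bytes

Header: format at 0 (size 1, align 1) → ends 1; pad 3 to align 4 for layer; layer at 4 (size 4, align 4) → ends 8; height at 8 (size 4, align 4) → ends 12; total 12 bytes, alignment 4
f at 0 (size 1, align 1) → ends 1
pad 3 to align 4 for a
a at 4 (size 4, align 4) → ends 8
c at 8 (size 4, align 4) → ends 12
width at 12 (size 4, align 4) → ends 16
g at 16 (size 104, align 8) → ends 120
e at 120 (size 1, align 1) → ends 121
channels at 121 (size 1, align 1) → ends 122
pad 2 to align 4 for b
b at 124 (size 12, align 4) → ends 136
pitch at 136 (size 1, align 1) → ends 137
tail pad 7 to reach multiple of 8
total 144 bytes, alignment 8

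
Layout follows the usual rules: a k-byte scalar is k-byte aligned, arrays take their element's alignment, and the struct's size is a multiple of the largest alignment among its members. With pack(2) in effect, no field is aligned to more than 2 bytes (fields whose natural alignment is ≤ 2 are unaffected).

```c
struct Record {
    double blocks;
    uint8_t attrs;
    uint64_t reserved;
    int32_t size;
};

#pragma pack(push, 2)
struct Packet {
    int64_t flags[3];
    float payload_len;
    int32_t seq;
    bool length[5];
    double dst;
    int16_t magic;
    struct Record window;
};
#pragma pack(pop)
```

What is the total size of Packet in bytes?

Record: 0..8  blocks  (8B, 8-aligned); 8..9  attrs  (1B, 1-aligned); 9..16  -- padding (7B); 16..24  reserved  (8B, 8-aligned); 24..28  size  (4B, 4-aligned); 28..32  -- tail padding (4B); sizeof = 32, alignof = 8
0..24  flags  (24B, 2-aligned)
24..28  payload_len  (4B, 2-aligned)
28..32  seq  (4B, 2-aligned)
32..37  length  (5B, 1-aligned)
37..38  -- padding (1B)
38..46  dst  (8B, 2-aligned)
46..48  magic  (2B, 2-aligned)
48..80  window  (32B, 2-aligned)
sizeof = 80, alignof = 2

80 bytes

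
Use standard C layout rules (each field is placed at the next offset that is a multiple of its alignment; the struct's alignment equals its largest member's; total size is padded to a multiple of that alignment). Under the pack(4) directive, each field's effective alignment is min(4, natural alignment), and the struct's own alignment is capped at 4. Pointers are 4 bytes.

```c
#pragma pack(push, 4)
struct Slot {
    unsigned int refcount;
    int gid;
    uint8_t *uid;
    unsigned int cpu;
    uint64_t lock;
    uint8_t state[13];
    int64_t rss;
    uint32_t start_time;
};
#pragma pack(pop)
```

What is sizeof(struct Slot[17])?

884

0..4  refcount  (4B, 4-aligned)
4..8  gid  (4B, 4-aligned)
8..12  uid  (4B, 4-aligned)
12..16  cpu  (4B, 4-aligned)
16..24  lock  (8B, 4-aligned)
24..37  state  (13B, 1-aligned)
37..40  -- padding (3B)
40..48  rss  (8B, 4-aligned)
48..52  start_time  (4B, 4-aligned)
sizeof = 52, alignof = 4
array of 17: 17 × 52 = 884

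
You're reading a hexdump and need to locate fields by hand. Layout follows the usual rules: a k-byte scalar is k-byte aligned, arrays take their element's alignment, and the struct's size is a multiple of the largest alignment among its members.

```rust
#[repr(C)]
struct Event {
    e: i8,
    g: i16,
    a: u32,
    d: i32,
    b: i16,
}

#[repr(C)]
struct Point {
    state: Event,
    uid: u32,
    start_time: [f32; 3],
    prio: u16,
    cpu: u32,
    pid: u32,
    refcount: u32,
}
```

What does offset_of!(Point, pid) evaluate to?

40

Event: 0..1  e  (1B, 1-aligned); 1..2  -- padding (1B); 2..4  g  (2B, 2-aligned); 4..8  a  (4B, 4-aligned); 8..12  d  (4B, 4-aligned); 12..14  b  (2B, 2-aligned); 14..16  -- tail padding (2B); sizeof = 16, alignof = 4
0..16  state  (16B, 4-aligned)
16..20  uid  (4B, 4-aligned)
20..32  start_time  (12B, 4-aligned)
32..34  prio  (2B, 2-aligned)
34..36  -- padding (2B)
36..40  cpu  (4B, 4-aligned)
40..44  pid  (4B, 4-aligned)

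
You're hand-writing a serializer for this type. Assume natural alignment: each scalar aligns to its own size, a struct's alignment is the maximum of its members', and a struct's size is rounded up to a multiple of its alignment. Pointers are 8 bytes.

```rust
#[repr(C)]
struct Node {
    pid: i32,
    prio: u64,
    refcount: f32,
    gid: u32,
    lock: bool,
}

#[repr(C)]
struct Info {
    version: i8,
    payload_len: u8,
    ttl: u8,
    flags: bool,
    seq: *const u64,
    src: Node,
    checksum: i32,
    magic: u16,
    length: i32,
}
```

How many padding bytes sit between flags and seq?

4

Node: @0: pid [4B, align 4] → 4; +4 pad (align 8); @8: prio [8B, align 8] → 16; @16: refcount [4B, align 4] → 20; @20: gid [4B, align 4] → 24; @24: lock [1B, align 1] → 25; +7 tail pad (align 8); size 32, align 8
@0: version [1B, align 1] → 1
@1: payload_len [1B, align 1] → 2
@2: ttl [1B, align 1] → 3
@3: flags [1B, align 1] → 4
+4 pad (align 8)
@8: seq [8B, align 8] → 16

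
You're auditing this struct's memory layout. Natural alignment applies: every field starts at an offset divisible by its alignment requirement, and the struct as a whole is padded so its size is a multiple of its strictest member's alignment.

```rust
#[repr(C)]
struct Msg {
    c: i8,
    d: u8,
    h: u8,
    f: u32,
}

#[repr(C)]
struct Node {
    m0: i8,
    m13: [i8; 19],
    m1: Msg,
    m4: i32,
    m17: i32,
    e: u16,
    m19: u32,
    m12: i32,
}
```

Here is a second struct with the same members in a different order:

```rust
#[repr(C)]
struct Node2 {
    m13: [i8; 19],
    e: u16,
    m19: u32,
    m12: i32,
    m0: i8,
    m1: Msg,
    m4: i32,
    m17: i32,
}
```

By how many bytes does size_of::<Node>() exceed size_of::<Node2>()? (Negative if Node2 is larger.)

-4

Msg: 0..1  c  (1B, 1-aligned); 1..2  d  (1B, 1-aligned); 2..3  h  (1B, 1-aligned); 3..4  -- padding (1B); 4..8  f  (4B, 4-aligned); sizeof = 8, alignof = 4
0..1  m0  (1B, 1-aligned)
1..20  m13  (19B, 1-aligned)
20..28  m1  (8B, 4-aligned)
28..32  m4  (4B, 4-aligned)
32..36  m17  (4B, 4-aligned)
36..38  e  (2B, 2-aligned)
38..40  -- padding (2B)
40..44  m19  (4B, 4-aligned)
44..48  m12  (4B, 4-aligned)
sizeof = 48, alignof = 4
— Node2 —
0..19  m13  (19B, 1-aligned)
19..20  -- padding (1B)
20..22  e  (2B, 2-aligned)
22..24  -- padding (2B)
24..28  m19  (4B, 4-aligned)
28..32  m12  (4B, 4-aligned)
32..33  m0  (1B, 1-aligned)
33..36  -- padding (3B)
36..44  m1  (8B, 4-aligned)
44..48  m4  (4B, 4-aligned)
48..52  m17  (4B, 4-aligned)
sizeof = 52, alignof = 4
48 − 52 = -4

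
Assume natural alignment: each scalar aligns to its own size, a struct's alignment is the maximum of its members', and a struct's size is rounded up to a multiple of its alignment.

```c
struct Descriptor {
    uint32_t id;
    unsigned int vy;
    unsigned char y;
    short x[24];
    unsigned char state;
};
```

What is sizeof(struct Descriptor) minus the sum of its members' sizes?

2

0..4  id  (4B, 4-aligned)
4..8  vy  (4B, 4-aligned)
8..9  y  (1B, 1-aligned)
9..10  -- padding (1B)
10..58  x  (48B, 2-aligned)
58..59  state  (1B, 1-aligned)
59..60  -- tail padding (1B)
sizeof = 60, alignof = 4
data bytes 58, size 60 → padding 2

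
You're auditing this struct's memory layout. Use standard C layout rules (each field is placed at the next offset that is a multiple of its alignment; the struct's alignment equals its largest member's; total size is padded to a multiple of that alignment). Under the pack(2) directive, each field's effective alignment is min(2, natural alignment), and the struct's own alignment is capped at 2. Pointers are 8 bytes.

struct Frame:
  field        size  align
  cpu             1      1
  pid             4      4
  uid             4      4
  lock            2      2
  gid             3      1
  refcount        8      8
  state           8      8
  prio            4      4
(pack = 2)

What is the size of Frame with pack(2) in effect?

36

@0: cpu [1B, align 1] → 1
+1 pad (align 2)
@2: pid [4B, align 2] → 6
@6: uid [4B, align 2] → 10
@10: lock [2B, align 2] → 12
@12: gid [3B, align 1] → 15
+1 pad (align 2)
@16: refcount [8B, align 2] → 24
@24: state [8B, align 2] → 32
@32: prio [4B, align 2] → 36
size 36, align 2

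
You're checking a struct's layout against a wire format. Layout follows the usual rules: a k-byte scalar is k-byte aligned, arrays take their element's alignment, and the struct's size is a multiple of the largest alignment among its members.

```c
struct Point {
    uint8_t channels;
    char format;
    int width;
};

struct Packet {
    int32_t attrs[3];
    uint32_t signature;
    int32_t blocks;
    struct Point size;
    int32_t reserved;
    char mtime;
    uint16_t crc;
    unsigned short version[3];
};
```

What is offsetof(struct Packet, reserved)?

Point: channels at 0 (size 1, align 1) → ends 1; format at 1 (size 1, align 1) → ends 2; pad 2 to align 4 for width; width at 4 (size 4, align 4) → ends 8; total 8 bytes, alignment 4
attrs at 0 (size 12, align 4) → ends 12
signature at 12 (size 4, align 4) → ends 16
blocks at 16 (size 4, align 4) → ends 20
size at 20 (size 8, align 4) → ends 28
reserved at 28 (size 4, align 4) → ends 32

28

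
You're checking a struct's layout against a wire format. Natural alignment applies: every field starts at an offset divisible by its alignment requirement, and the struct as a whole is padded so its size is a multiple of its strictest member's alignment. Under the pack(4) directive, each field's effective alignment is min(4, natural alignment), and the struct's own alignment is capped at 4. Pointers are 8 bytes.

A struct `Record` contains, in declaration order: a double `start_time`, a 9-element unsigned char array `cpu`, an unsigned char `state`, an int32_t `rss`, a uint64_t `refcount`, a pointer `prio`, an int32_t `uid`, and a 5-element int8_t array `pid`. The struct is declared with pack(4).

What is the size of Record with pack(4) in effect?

0..8  start_time  (8B, 4-aligned)
8..17  cpu  (9B, 1-aligned)
17..18  state  (1B, 1-aligned)
18..20  -- padding (2B)
20..24  rss  (4B, 4-aligned)
24..32  refcount  (8B, 4-aligned)
32..40  prio  (8B, 4-aligned)
40..44  uid  (4B, 4-aligned)
44..49  pid  (5B, 1-aligned)
49..52  -- tail padding (3B)
sizeof = 52, alignof = 4

52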